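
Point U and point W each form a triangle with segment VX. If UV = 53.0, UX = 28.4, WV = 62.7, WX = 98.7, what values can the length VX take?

36.0 < VX < 81.4

From triangle UVX: |53.0 − 28.4| < VX < 53.0 + 28.4, i.e. 24.6 < VX < 81.4.
From triangle WVX: 36.0 < VX < 161.4.
Both must hold, so VX lies in the intersection.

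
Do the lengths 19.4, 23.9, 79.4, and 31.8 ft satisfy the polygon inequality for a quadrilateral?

For a quadrilateral, each side must be shorter than the sum of the others.
Here the longest side is 79.4, but the remaining 3 sides sum to only 75.1.

No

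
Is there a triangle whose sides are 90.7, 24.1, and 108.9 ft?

The longest side is 108.9, and the other two sum to 114.8.
Since 114.8 > 108.9, the triangle inequality holds.

Yes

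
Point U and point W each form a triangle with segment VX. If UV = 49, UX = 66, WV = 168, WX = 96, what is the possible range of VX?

72 < VX < 115

From triangle UVX: |49 − 66| < VX < 49 + 66, i.e. 17 < VX < 115.
From triangle WVX: 72 < VX < 264.
Both must hold, so VX lies in the intersection.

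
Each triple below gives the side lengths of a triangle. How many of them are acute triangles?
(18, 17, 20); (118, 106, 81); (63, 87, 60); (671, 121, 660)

(18,17,20): 17²+18² = 613 > 400 = 20² → acute
(118,106,81): 81²+106² = 17797 > 13924 = 118² → acute
(63,87,60): 60²+63² = 7569 = 87² → right
(671,121,660): 121²+660² = 450241 = 671² → right
2 of the 4 are acute.

2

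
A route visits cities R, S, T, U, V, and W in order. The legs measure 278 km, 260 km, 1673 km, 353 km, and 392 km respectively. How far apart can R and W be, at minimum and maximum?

The maximum is all hops collinear in one direction: 278 + 260 + 1673 + 353 + 392 = 2956.
The longest hop is 1673; the others sum to 1283. Folding the others back against it leaves at least 1673 − 1283 = 390.

390 ≤ RW ≤ 2956 km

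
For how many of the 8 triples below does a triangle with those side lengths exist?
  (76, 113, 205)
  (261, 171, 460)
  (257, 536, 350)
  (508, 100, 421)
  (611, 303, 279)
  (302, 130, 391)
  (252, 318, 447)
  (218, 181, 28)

4

(76,113,205): 76+113 ≤ 205 → not valid
(171,261,460): 171+261 ≤ 460 → not valid
(257,350,536): 257+350 > 536 → valid
(100,421,508): 100+421 > 508 → valid
(279,303,611): 279+303 ≤ 611 → not valid
(130,302,391): 130+302 > 391 → valid
(252,318,447): 252+318 > 447 → valid
(28,181,218): 28+181 ≤ 218 → not valid
4 of the 8 triples form a triangle.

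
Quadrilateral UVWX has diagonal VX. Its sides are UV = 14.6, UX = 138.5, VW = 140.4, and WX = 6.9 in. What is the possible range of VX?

133.5 < VX < 147.3

From triangle UVX: |14.6 − 138.5| < VX < 14.6 + 138.5, i.e. 123.9 < VX < 153.1.
From triangle WVX: 133.5 < VX < 147.3.
Both must hold, so VX lies in the intersection.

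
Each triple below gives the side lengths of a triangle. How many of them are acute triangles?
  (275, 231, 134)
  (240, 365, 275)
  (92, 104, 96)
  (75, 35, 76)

2

(275,231,134): 134²+231² = 71317 < 75625 = 275² → obtuse
(240,365,275): 240²+275² = 133225 = 365² → right
(92,104,96): 92²+96² = 17680 > 10816 = 104² → acute
(75,35,76): 35²+75² = 6850 > 5776 = 76² → acute
2 of the 4 are acute.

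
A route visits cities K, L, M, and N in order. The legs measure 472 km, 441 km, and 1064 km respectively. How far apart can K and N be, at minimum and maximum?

151 ≤ KN ≤ 1977 km

The maximum is all hops collinear in one direction: 472 + 441 + 1064 = 1977.
The longest hop is 1064; the others sum to 913. Folding the others back against it leaves at least 1064 − 913 = 151.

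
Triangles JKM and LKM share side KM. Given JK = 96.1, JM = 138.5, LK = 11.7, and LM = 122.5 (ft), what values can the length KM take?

From triangle JKM: |96.1 − 138.5| < KM < 96.1 + 138.5, i.e. 42.4 < KM < 234.6.
From triangle LKM: 110.8 < KM < 134.2.
Both must hold, so KM lies in the intersection.

110.8 < KM < 134.2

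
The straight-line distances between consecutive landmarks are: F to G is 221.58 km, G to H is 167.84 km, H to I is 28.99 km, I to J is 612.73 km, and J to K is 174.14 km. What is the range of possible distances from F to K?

20.18 ≤ FK ≤ 1205.28 km

The maximum is all hops collinear in one direction: 221.58 + 167.84 + 28.99 + 612.73 + 174.14 = 1205.28.
The longest hop is 612.73; the others sum to 592.55. Folding the others back against it leaves at least 612.73 − 592.55 = 20.18.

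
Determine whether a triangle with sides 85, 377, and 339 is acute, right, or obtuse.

obtuse

Compare the square of the longest side to the sum of squares of the other two: 85² + 339² = 122146 < 142129 = 377².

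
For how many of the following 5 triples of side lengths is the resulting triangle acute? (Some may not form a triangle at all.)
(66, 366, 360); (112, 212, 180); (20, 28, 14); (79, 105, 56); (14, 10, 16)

1

(66,366,360): 66²+360² = 133956 = 366² → right
(112,212,180): 112²+180² = 44944 = 212² → right
(20,28,14): 14²+20² = 596 < 784 = 28² → obtuse
(79,105,56): 56²+79² = 9377 < 11025 = 105² → obtuse
(14,10,16): 10²+14² = 296 > 256 = 16² → acute
1 of the 5 is acute.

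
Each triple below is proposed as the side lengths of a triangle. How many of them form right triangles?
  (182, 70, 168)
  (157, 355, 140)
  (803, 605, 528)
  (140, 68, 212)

2

(182,70,168): 70²+168² = 33124 = 182² → right
(157,355,140): 140+157 ≤ 355, not a triangle
(803,605,528): 528²+605² = 644809 = 803² → right
(140,68,212): 68+140 ≤ 212, not a triangle
2 of the 4 are right.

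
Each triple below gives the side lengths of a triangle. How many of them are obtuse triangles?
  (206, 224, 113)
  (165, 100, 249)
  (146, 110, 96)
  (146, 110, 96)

(206,224,113): 113²+206² = 55205 > 50176 = 224² → acute
(165,100,249): 100²+165² = 37225 < 62001 = 249² → obtuse
(146,110,96): 96²+110² = 21316 = 146² → right
(146,110,96): 96²+110² = 21316 = 146² → right
1 of the 4 is obtuse.

1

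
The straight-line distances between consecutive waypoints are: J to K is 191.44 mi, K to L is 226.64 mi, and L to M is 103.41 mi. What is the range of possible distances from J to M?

The maximum is all hops collinear in one direction: 191.44 + 226.64 + 103.41 = 521.49.
The longest hop is 226.64; the others sum to 294.85. Since 226.64 ≤ 294.85, the path can fold back on itself completely, so the minimum distance is 0.

0 ≤ JM ≤ 521.49 mi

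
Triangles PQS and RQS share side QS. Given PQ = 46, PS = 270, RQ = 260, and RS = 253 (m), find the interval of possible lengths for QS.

224 < QS < 316

From triangle PQS: |46 − 270| < QS < 46 + 270, i.e. 224 < QS < 316.
From triangle RQS: 7 < QS < 513.
Both must hold, so QS lies in the intersection.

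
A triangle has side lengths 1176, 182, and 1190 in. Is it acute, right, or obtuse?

right

Compare the square of the longest side to the sum of squares of the other two: 182² + 1176² = 1416100 = 1190².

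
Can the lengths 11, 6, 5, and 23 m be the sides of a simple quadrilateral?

For a quadrilateral, each side must be shorter than the sum of the others.
Here the longest side is 23, but the remaining 3 sides sum to only 22.

No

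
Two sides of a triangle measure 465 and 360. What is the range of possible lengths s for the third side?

105 < s < 825

By the triangle inequality, s must be less than 465 + 360 = 825 and greater than |465 − 360| = 105.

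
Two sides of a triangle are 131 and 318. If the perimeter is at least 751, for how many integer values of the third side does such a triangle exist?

147

Triangle inequality: 187 < x < 449. Perimeter ≥ 751 gives x ≥ 751 − 131 − 318 = 302.
So 302 ≤ x < 449; integers 302 through 448: 147 values.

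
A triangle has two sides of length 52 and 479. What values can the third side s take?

By the triangle inequality, s must be less than 52 + 479 = 531 and greater than |52 − 479| = 427.

427 < s < 531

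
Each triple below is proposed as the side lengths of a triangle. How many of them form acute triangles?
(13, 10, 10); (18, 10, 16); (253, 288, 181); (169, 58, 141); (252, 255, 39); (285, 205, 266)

4

(13,10,10): 10²+10² = 200 > 169 = 13² → acute
(18,10,16): 10²+16² = 356 > 324 = 18² → acute
(253,288,181): 181²+253² = 96770 > 82944 = 288² → acute
(169,58,141): 58²+141² = 23245 < 28561 = 169² → obtuse
(252,255,39): 39²+252² = 65025 = 255² → right
(285,205,266): 205²+266² = 112781 > 81225 = 285² → acute
4 of the 6 are acute.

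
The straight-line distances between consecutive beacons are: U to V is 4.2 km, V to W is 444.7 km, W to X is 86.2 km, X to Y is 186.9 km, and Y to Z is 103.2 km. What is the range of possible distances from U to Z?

64.2 ≤ UZ ≤ 825.2 km

The maximum is all hops collinear in one direction: 4.2 + 444.7 + 86.2 + 186.9 + 103.2 = 825.2.
The longest hop is 444.7; the others sum to 380.5. Folding the others back against it leaves at least 444.7 − 380.5 = 64.2.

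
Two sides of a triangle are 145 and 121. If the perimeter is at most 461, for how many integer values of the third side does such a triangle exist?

171

Triangle inequality: 24 < x < 266. Perimeter ≤ 461 gives x ≤ 461 − 145 − 121 = 195.
So 24 < x ≤ 195; integers 25 through 195: 171 values.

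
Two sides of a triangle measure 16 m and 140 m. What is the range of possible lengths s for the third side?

By the triangle inequality, s must be less than 16 + 140 = 156 and greater than |16 − 140| = 124.

124 < s < 156 (m)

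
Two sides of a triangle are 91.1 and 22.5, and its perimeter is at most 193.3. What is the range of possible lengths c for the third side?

Triangle inequality alone gives 68.6 < c < 113.6.
The perimeter condition gives c ≤ 193.3 − 91.1 − 22.5 = 79.7.
Intersecting the two: 68.6 < c ≤ 79.7.

68.6 < c ≤ 79.7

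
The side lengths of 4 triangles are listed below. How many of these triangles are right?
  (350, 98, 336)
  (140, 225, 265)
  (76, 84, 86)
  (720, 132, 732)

(350,98,336): 98²+336² = 122500 = 350² → right
(140,225,265): 140²+225² = 70225 = 265² → right
(76,84,86): 76²+84² = 12832 > 7396 = 86² → acute
(720,132,732): 132²+720² = 535824 = 732² → right
3 of the 4 are right.

3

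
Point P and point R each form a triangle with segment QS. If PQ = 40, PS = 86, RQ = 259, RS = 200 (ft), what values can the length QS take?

59 < QS < 126

From triangle PQS: |40 − 86| < QS < 40 + 86, i.e. 46 < QS < 126.
From triangle RQS: 59 < QS < 459.
Both must hold, so QS lies in the intersection.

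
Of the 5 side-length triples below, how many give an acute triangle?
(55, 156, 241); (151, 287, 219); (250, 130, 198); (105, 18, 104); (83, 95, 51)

(55,156,241): 55+156 ≤ 241, not a triangle
(151,287,219): 151²+219² = 70762 < 82369 = 287² → obtuse
(250,130,198): 130²+198² = 56104 < 62500 = 250² → obtuse
(105,18,104): 18²+104² = 11140 > 11025 = 105² → acute
(83,95,51): 51²+83² = 9490 > 9025 = 95² → acute
2 of the 5 are acute.

2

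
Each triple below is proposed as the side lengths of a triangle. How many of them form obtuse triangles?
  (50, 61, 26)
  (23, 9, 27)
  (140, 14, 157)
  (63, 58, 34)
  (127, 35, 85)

2

(50,61,26): 26²+50² = 3176 < 3721 = 61² → obtuse
(23,9,27): 9²+23² = 610 < 729 = 27² → obtuse
(140,14,157): 14+140 ≤ 157, not a triangle
(63,58,34): 34²+58² = 4520 > 3969 = 63² → acute
(127,35,85): 35+85 ≤ 127, not a triangle
2 of the 5 are obtuse.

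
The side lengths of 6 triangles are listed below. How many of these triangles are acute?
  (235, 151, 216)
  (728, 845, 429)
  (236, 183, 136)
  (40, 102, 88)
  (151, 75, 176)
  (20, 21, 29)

1

(235,151,216): 151²+216² = 69457 > 55225 = 235² → acute
(728,845,429): 429²+728² = 714025 = 845² → right
(236,183,136): 136²+183² = 51985 < 55696 = 236² → obtuse
(40,102,88): 40²+88² = 9344 < 10404 = 102² → obtuse
(151,75,176): 75²+151² = 28426 < 30976 = 176² → obtuse
(20,21,29): 20²+21² = 841 = 29² → right
1 of the 6 is acute.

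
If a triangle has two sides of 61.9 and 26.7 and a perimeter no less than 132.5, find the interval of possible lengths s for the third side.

43.9 ≤ s < 88.6

Triangle inequality alone gives 35.2 < s < 88.6.
The perimeter condition gives s ≥ 132.5 − 61.9 − 26.7 = 43.9.
Intersecting the two: 43.9 ≤ s < 88.6.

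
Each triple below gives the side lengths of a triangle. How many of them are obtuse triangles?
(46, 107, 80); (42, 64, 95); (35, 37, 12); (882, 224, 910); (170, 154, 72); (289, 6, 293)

3

(46,107,80): 46²+80² = 8516 < 11449 = 107² → obtuse
(42,64,95): 42²+64² = 5860 < 9025 = 95² → obtuse
(35,37,12): 12²+35² = 1369 = 37² → right
(882,224,910): 224²+882² = 828100 = 910² → right
(170,154,72): 72²+154² = 28900 = 170² → right
(289,6,293): 6²+289² = 83557 < 85849 = 293² → obtuse
3 of the 6 are obtuse.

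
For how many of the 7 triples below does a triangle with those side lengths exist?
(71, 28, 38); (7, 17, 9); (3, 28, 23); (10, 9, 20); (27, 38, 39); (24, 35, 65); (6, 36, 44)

(28,38,71): 28+38 ≤ 71 → not valid
(7,9,17): 7+9 ≤ 17 → not valid
(3,23,28): 3+23 ≤ 28 → not valid
(9,10,20): 9+10 ≤ 20 → not valid
(27,38,39): 27+38 > 39 → valid
(24,35,65): 24+35 ≤ 65 → not valid
(6,36,44): 6+36 ≤ 44 → not valid
1 of the 7 triples forms a triangle.

1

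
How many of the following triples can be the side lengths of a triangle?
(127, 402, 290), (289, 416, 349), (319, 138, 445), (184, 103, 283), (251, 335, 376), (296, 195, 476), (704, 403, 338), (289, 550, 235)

(127,290,402): 127+290 > 402 → valid
(289,349,416): 289+349 > 416 → valid
(138,319,445): 138+319 > 445 → valid
(103,184,283): 103+184 > 283 → valid
(251,335,376): 251+335 > 376 → valid
(195,296,476): 195+296 > 476 → valid
(338,403,704): 338+403 > 704 → valid
(235,289,550): 235+289 ≤ 550 → not valid
7 of the 8 triples form a triangle.

7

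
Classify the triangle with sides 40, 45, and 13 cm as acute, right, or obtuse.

Compare the square of the longest side to the sum of squares of the other two: 13² + 40² = 1769 < 2025 = 45².

obtuse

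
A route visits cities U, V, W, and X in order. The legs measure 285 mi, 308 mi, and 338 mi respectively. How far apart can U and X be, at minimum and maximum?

0 ≤ UX ≤ 931 mi

The maximum is all hops collinear in one direction: 285 + 308 + 338 = 931.
The longest hop is 338; the others sum to 593. Since 338 ≤ 593, the path can fold back on itself completely, so the minimum distance is 0.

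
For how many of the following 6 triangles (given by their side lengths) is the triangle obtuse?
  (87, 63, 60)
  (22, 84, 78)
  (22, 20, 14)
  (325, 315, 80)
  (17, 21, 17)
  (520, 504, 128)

(87,63,60): 60²+63² = 7569 = 87² → right
(22,84,78): 22²+78² = 6568 < 7056 = 84² → obtuse
(22,20,14): 14²+20² = 596 > 484 = 22² → acute
(325,315,80): 80²+315² = 105625 = 325² → right
(17,21,17): 17²+17² = 578 > 441 = 21² → acute
(520,504,128): 128²+504² = 270400 = 520² → right
1 of the 6 is obtuse.

1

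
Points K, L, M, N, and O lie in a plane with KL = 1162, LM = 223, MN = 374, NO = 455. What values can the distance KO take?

110 ≤ KO ≤ 2214

The maximum is all hops collinear in one direction: 1162 + 223 + 374 + 455 = 2214.
The longest hop is 1162; the others sum to 1052. Folding the others back against it leaves at least 1162 − 1052 = 110.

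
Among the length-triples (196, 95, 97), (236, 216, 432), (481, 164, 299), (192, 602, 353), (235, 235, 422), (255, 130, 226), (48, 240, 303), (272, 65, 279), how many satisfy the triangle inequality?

4

(95,97,196): 95+97 ≤ 196 → not valid
(216,236,432): 216+236 > 432 → valid
(164,299,481): 164+299 ≤ 481 → not valid
(192,353,602): 192+353 ≤ 602 → not valid
(235,235,422): 235+235 > 422 → valid
(130,226,255): 130+226 > 255 → valid
(48,240,303): 48+240 ≤ 303 → not valid
(65,272,279): 65+272 > 279 → valid
4 of the 8 triples form a triangle.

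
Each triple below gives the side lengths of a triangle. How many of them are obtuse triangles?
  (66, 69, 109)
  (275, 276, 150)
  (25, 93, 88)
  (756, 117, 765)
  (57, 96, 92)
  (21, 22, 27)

2

(66,69,109): 66²+69² = 9117 < 11881 = 109² → obtuse
(275,276,150): 150²+275² = 98125 > 76176 = 276² → acute
(25,93,88): 25²+88² = 8369 < 8649 = 93² → obtuse
(756,117,765): 117²+756² = 585225 = 765² → right
(57,96,92): 57²+92² = 11713 > 9216 = 96² → acute
(21,22,27): 21²+22² = 925 > 729 = 27² → acute
2 of the 6 are obtuse.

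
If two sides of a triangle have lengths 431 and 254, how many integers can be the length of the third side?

The third side lies in the open interval (177, 685).
Integers from 178 to 684 inclusive: 684 − 178 + 1 = 507.

507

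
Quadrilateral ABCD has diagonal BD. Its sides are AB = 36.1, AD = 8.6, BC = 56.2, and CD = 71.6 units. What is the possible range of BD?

From triangle ABD: |36.1 − 8.6| < BD < 36.1 + 8.6, i.e. 27.5 < BD < 44.7.
From triangle CBD: 15.4 < BD < 127.8.
Both must hold, so BD lies in the intersection.

27.5 < BD < 44.7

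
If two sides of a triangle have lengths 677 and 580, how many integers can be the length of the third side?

1159

The third side lies in the open interval (97, 1257).
Integers from 98 to 1256 inclusive: 1256 − 98 + 1 = 1159.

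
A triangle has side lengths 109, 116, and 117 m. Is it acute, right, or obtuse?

acute

Compare the square of the longest side to the sum of squares of the other two: 109² + 116² = 25337 > 13689 = 117².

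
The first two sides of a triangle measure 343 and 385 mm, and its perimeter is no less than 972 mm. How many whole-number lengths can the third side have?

Triangle inequality: 42 < x < 728. Perimeter ≥ 972 gives x ≥ 972 − 343 − 385 = 244.
So 244 ≤ x < 728; integers 244 through 727: 484 values.

484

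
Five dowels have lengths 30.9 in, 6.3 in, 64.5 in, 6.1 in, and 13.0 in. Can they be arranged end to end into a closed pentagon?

No

For a pentagon, each side must be shorter than the sum of the others.
Here the longest side is 64.5, but the remaining 4 sides sum to only 56.3.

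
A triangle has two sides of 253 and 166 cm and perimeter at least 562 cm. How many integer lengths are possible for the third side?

Triangle inequality: 87 < x < 419. Perimeter ≥ 562 gives x ≥ 562 − 253 − 166 = 143.
So 143 ≤ x < 419; integers 143 through 418: 276 values.

276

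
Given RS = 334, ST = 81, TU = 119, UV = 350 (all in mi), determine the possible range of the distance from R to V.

The maximum is all hops collinear in one direction: 334 + 81 + 119 + 350 = 884.
The longest hop is 350; the others sum to 534. Since 350 ≤ 534, the path can fold back on itself completely, so the minimum distance is 0.

0 ≤ RV ≤ 884 mi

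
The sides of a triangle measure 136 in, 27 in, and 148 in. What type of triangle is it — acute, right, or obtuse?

obtuse

Compare the square of the longest side to the sum of squares of the other two: 27² + 136² = 19225 < 21904 = 148².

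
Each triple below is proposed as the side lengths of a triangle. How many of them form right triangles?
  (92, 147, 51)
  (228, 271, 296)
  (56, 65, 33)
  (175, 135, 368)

1

(92,147,51): 51+92 ≤ 147, not a triangle
(228,271,296): 228²+271² = 125425 > 87616 = 296² → acute
(56,65,33): 33²+56² = 4225 = 65² → right
(175,135,368): 135+175 ≤ 368, not a triangle
1 of the 4 is right.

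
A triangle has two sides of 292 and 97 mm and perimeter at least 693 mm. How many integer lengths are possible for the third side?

Triangle inequality: 195 < x < 389. Perimeter ≥ 693 gives x ≥ 693 − 292 − 97 = 304.
So 304 ≤ x < 389; integers 304 through 388: 85 values.

85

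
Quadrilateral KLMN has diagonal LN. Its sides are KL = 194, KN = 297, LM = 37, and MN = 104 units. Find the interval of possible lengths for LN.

103 < LN < 141

From triangle KLN: |194 − 297| < LN < 194 + 297, i.e. 103 < LN < 491.
From triangle MLN: 67 < LN < 141.
Both must hold, so LN lies in the intersection.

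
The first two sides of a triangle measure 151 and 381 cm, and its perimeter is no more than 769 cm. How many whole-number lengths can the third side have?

7

Triangle inequality: 230 < x < 532. Perimeter ≤ 769 gives x ≤ 769 − 151 − 381 = 237.
So 230 < x ≤ 237; integers 231 through 237: 7 values.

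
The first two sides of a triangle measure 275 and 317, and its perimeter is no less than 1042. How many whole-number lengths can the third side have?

142

Triangle inequality: 42 < x < 592. Perimeter ≥ 1042 gives x ≥ 1042 − 275 − 317 = 450.
So 450 ≤ x < 592; integers 450 through 591: 142 values.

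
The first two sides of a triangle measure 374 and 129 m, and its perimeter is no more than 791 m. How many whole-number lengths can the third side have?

Triangle inequality: 245 < x < 503. Perimeter ≤ 791 gives x ≤ 791 − 374 − 129 = 288.
So 245 < x ≤ 288; integers 246 through 288: 43 values.

43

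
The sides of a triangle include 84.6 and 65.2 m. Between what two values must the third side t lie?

19.4 < t < 149.8 (m)

By the triangle inequality, t must be less than 84.6 + 65.2 = 149.8 and greater than |84.6 − 65.2| = 19.4.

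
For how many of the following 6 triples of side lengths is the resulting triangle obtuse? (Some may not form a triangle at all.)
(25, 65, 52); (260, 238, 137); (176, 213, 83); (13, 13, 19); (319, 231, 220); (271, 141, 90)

(25,65,52): 25²+52² = 3329 < 4225 = 65² → obtuse
(260,238,137): 137²+238² = 75413 > 67600 = 260² → acute
(176,213,83): 83²+176² = 37865 < 45369 = 213² → obtuse
(13,13,19): 13²+13² = 338 < 361 = 19² → obtuse
(319,231,220): 220²+231² = 101761 = 319² → right
(271,141,90): 90+141 ≤ 271, not a triangle
3 of the 6 are obtuse.

3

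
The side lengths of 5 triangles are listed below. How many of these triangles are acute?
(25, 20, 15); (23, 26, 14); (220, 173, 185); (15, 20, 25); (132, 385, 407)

(25,20,15): 15²+20² = 625 = 25² → right
(23,26,14): 14²+23² = 725 > 676 = 26² → acute
(220,173,185): 173²+185² = 64154 > 48400 = 220² → acute
(15,20,25): 15²+20² = 625 = 25² → right
(132,385,407): 132²+385² = 165649 = 407² → right
2 of the 5 are acute.

2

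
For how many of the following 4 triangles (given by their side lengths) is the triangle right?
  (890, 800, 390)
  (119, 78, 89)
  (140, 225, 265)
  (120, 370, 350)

3

(890,800,390): 390²+800² = 792100 = 890² → right
(119,78,89): 78²+89² = 14005 < 14161 = 119² → obtuse
(140,225,265): 140²+225² = 70225 = 265² → right
(120,370,350): 120²+350² = 136900 = 370² → right
3 of the 4 are right.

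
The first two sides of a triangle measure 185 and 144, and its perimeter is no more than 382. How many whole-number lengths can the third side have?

12

Triangle inequality: 41 < x < 329. Perimeter ≤ 382 gives x ≤ 382 − 185 − 144 = 53.
So 41 < x ≤ 53; integers 42 through 53: 12 values.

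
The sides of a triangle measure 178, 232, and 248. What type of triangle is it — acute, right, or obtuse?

Compare the square of the longest side to the sum of squares of the other two: 178² + 232² = 85508 > 61504 = 248².

acute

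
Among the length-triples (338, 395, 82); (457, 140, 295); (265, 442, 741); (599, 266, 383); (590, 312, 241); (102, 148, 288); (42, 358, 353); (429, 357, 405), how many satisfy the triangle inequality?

(82,338,395): 82+338 > 395 → valid
(140,295,457): 140+295 ≤ 457 → not valid
(265,442,741): 265+442 ≤ 741 → not valid
(266,383,599): 266+383 > 599 → valid
(241,312,590): 241+312 ≤ 590 → not valid
(102,148,288): 102+148 ≤ 288 → not valid
(42,353,358): 42+353 > 358 → valid
(357,405,429): 357+405 > 429 → valid
4 of the 8 triples form a triangle.

4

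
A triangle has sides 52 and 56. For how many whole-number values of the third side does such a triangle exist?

103

The third side lies in the open interval (4, 108).
Integers from 5 to 107 inclusive: 107 − 5 + 1 = 103.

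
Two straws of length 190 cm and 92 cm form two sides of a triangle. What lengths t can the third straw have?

By the triangle inequality, t must be less than 190 + 92 = 282 and greater than |190 − 92| = 98.

98 < t < 282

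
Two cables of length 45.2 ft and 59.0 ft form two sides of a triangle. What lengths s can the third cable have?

By the triangle inequality, s must be less than 45.2 + 59.0 = 104.2 and greater than |45.2 − 59.0| = 13.8.

13.8 < s < 104.2 (ft)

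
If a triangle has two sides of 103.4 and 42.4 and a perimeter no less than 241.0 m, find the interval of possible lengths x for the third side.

95.2 ≤ x < 145.8

Triangle inequality alone gives 61.0 < x < 145.8.
The perimeter condition gives x ≥ 241.0 − 103.4 − 42.4 = 95.2.
Intersecting the two: 95.2 ≤ x < 145.8.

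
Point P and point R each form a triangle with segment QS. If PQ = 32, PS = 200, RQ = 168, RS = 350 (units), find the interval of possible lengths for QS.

From triangle PQS: |32 − 200| < QS < 32 + 200, i.e. 168 < QS < 232.
From triangle RQS: 182 < QS < 518.
Both must hold, so QS lies in the intersection.

182 < QS < 232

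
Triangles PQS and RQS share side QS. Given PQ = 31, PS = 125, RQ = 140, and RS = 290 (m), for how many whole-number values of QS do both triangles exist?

From triangle PQS: 94 < QS < 156.
From triangle RQS: 150 < QS < 430.
Intersection: 150 < QS < 156, so integers 151 through 155: 5 values.

5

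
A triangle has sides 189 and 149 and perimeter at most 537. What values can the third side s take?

40 < s ≤ 199

Triangle inequality alone gives 40 < s < 338.
The perimeter condition gives s ≤ 537 − 189 − 149 = 199.
Intersecting the two: 40 < s ≤ 199.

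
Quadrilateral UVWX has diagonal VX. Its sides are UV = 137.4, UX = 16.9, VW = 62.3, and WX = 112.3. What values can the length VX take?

From triangle UVX: |137.4 − 16.9| < VX < 137.4 + 16.9, i.e. 120.5 < VX < 154.3.
From triangle WVX: 50.0 < VX < 174.6.
Both must hold, so VX lies in the intersection.

120.5 < VX < 154.3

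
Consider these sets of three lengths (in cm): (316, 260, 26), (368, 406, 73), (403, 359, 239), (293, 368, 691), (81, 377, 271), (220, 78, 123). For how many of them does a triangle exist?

2

(26,260,316): 26+260 ≤ 316 → not valid
(73,368,406): 73+368 > 406 → valid
(239,359,403): 239+359 > 403 → valid
(293,368,691): 293+368 ≤ 691 → not valid
(81,271,377): 81+271 ≤ 377 → not valid
(78,123,220): 78+123 ≤ 220 → not valid
2 of the 6 triples form a triangle.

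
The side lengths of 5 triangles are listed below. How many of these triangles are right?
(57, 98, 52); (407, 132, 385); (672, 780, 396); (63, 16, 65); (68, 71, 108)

3

(57,98,52): 52²+57² = 5953 < 9604 = 98² → obtuse
(407,132,385): 132²+385² = 165649 = 407² → right
(672,780,396): 396²+672² = 608400 = 780² → right
(63,16,65): 16²+63² = 4225 = 65² → right
(68,71,108): 68²+71² = 9665 < 11664 = 108² → obtuse
3 of the 5 are right.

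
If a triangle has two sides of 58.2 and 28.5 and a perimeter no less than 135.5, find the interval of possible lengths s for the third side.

Triangle inequality alone gives 29.7 < s < 86.7.
The perimeter condition gives s ≥ 135.5 − 58.2 − 28.5 = 48.8.
Intersecting the two: 48.8 ≤ s < 86.7.

48.8 ≤ s < 86.7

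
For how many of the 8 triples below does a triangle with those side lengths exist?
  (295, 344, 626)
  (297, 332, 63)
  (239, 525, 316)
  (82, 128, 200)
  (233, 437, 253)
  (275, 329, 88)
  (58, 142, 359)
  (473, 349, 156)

7

(295,344,626): 295+344 > 626 → valid
(63,297,332): 63+297 > 332 → valid
(239,316,525): 239+316 > 525 → valid
(82,128,200): 82+128 > 200 → valid
(233,253,437): 233+253 > 437 → valid
(88,275,329): 88+275 > 329 → valid
(58,142,359): 58+142 ≤ 359 → not valid
(156,349,473): 156+349 > 473 → valid
7 of the 8 triples form a triangle.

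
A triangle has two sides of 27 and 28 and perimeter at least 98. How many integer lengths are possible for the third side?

Triangle inequality: 1 < x < 55. Perimeter ≥ 98 gives x ≥ 98 − 27 − 28 = 43.
So 43 ≤ x < 55; integers 43 through 54: 12 values.

12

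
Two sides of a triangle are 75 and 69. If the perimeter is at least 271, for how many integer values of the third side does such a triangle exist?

17

Triangle inequality: 6 < x < 144. Perimeter ≥ 271 gives x ≥ 271 − 75 − 69 = 127.
So 127 ≤ x < 144; integers 127 through 143: 17 values.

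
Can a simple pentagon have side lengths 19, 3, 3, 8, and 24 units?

A pentagon exists iff every side is shorter than the sum of the others — equivalently, the longest side is less than the sum of the rest.
Longest side 24 < 33 (sum of the remaining 4), so yes.

Yes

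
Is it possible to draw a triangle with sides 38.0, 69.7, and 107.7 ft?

No

The two shorter sides sum to 107.7, exactly equal to the longest side 107.7.
That gives only a degenerate (flat) triangle — the inequality must be strict.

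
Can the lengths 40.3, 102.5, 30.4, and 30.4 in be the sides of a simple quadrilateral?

No

For a quadrilateral, each side must be shorter than the sum of the others.
Here the longest side is 102.5, but the remaining 3 sides sum to only 101.1.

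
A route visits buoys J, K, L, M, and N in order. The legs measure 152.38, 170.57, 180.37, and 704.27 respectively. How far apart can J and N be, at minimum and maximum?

200.95 ≤ JN ≤ 1207.59

The maximum is all hops collinear in one direction: 152.38 + 170.57 + 180.37 + 704.27 = 1207.59.
The longest hop is 704.27; the others sum to 503.32. Folding the others back against it leaves at least 704.27 − 503.32 = 200.95.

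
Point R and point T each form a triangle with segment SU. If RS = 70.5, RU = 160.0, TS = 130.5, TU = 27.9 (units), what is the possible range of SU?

102.6 < SU < 158.4

From triangle RSU: |70.5 − 160.0| < SU < 70.5 + 160.0, i.e. 89.5 < SU < 230.5.
From triangle TSU: 102.6 < SU < 158.4.
Both must hold, so SU lies in the intersection.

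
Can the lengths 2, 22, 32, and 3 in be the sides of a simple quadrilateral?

No

For a quadrilateral, each side must be shorter than the sum of the others.
Here the longest side is 32, but the remaining 3 sides sum to only 27.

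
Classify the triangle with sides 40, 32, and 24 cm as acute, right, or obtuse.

right

Compare the square of the longest side to the sum of squares of the other two: 24² + 32² = 1600 = 40².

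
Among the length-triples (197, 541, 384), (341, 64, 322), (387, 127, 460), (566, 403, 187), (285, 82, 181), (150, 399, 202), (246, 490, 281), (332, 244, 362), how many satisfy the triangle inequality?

(197,384,541): 197+384 > 541 → valid
(64,322,341): 64+322 > 341 → valid
(127,387,460): 127+387 > 460 → valid
(187,403,566): 187+403 > 566 → valid
(82,181,285): 82+181 ≤ 285 → not valid
(150,202,399): 150+202 ≤ 399 → not valid
(246,281,490): 246+281 > 490 → valid
(244,332,362): 244+332 > 362 → valid
6 of the 8 triples form a triangle.

6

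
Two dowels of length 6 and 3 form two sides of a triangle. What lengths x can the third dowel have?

3 < x < 9

By the triangle inequality, x must be less than 6 + 3 = 9 and greater than |6 − 3| = 3.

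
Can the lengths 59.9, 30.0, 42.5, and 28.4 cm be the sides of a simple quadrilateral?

Yes

A quadrilateral exists iff every side is shorter than the sum of the others — equivalently, the longest side is less than the sum of the rest.
Longest side 59.9 < 100.9 (sum of the remaining 3), so yes.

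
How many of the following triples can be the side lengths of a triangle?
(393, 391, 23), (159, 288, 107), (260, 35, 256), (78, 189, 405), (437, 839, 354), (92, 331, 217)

2

(23,391,393): 23+391 > 393 → valid
(107,159,288): 107+159 ≤ 288 → not valid
(35,256,260): 35+256 > 260 → valid
(78,189,405): 78+189 ≤ 405 → not valid
(354,437,839): 354+437 ≤ 839 → not valid
(92,217,331): 92+217 ≤ 331 → not valid
2 of the 6 triples form a triangle.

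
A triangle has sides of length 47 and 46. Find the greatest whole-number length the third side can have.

92

The third side must be strictly less than 47 + 46 = 93.
The largest integer below 93 is 92.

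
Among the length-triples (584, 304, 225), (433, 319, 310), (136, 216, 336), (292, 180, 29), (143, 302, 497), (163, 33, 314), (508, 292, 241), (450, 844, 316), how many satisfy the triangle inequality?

(225,304,584): 225+304 ≤ 584 → not valid
(310,319,433): 310+319 > 433 → valid
(136,216,336): 136+216 > 336 → valid
(29,180,292): 29+180 ≤ 292 → not valid
(143,302,497): 143+302 ≤ 497 → not valid
(33,163,314): 33+163 ≤ 314 → not valid
(241,292,508): 241+292 > 508 → valid
(316,450,844): 316+450 ≤ 844 → not valid
3 of the 8 triples form a triangle.

3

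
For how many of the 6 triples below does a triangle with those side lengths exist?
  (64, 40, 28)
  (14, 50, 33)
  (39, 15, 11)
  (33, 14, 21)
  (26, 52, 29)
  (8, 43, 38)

4

(28,40,64): 28+40 > 64 → valid
(14,33,50): 14+33 ≤ 50 → not valid
(11,15,39): 11+15 ≤ 39 → not valid
(14,21,33): 14+21 > 33 → valid
(26,29,52): 26+29 > 52 → valid
(8,38,43): 8+38 > 43 → valid
4 of the 6 triples form a triangle.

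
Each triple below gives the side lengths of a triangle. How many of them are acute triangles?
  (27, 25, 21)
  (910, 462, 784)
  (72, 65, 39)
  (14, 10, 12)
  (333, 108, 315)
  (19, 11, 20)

4

(27,25,21): 21²+25² = 1066 > 729 = 27² → acute
(910,462,784): 462²+784² = 828100 = 910² → right
(72,65,39): 39²+65² = 5746 > 5184 = 72² → acute
(14,10,12): 10²+12² = 244 > 196 = 14² → acute
(333,108,315): 108²+315² = 110889 = 333² → right
(19,11,20): 11²+19² = 482 > 400 = 20² → acute
4 of the 6 are acute.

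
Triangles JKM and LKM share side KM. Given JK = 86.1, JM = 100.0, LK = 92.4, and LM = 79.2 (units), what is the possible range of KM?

From triangle JKM: |86.1 − 100.0| < KM < 86.1 + 100.0, i.e. 13.9 < KM < 186.1.
From triangle LKM: 13.2 < KM < 171.6.
Both must hold, so KM lies in the intersection.

13.9 < KM < 171.6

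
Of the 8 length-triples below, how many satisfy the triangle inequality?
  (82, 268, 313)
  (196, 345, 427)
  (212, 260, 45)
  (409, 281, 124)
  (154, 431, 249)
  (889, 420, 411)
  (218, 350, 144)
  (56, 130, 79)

(82,268,313): 82+268 > 313 → valid
(196,345,427): 196+345 > 427 → valid
(45,212,260): 45+212 ≤ 260 → not valid
(124,281,409): 124+281 ≤ 409 → not valid
(154,249,431): 154+249 ≤ 431 → not valid
(411,420,889): 411+420 ≤ 889 → not valid
(144,218,350): 144+218 > 350 → valid
(56,79,130): 56+79 > 130 → valid
4 of the 8 triples form a triangle.

4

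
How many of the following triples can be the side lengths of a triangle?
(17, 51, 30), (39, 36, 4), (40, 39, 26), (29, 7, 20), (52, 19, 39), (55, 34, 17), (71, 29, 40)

(17,30,51): 17+30 ≤ 51 → not valid
(4,36,39): 4+36 > 39 → valid
(26,39,40): 26+39 > 40 → valid
(7,20,29): 7+20 ≤ 29 → not valid
(19,39,52): 19+39 > 52 → valid
(17,34,55): 17+34 ≤ 55 → not valid
(29,40,71): 29+40 ≤ 71 → not valid
3 of the 7 triples form a triangle.

3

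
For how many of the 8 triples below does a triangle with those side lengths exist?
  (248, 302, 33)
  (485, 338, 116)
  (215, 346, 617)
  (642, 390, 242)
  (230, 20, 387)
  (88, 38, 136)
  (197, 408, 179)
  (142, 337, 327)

(33,248,302): 33+248 ≤ 302 → not valid
(116,338,485): 116+338 ≤ 485 → not valid
(215,346,617): 215+346 ≤ 617 → not valid
(242,390,642): 242+390 ≤ 642 → not valid
(20,230,387): 20+230 ≤ 387 → not valid
(38,88,136): 38+88 ≤ 136 → not valid
(179,197,408): 179+197 ≤ 408 → not valid
(142,327,337): 142+327 > 337 → valid
1 of the 8 triples forms a triangle.

1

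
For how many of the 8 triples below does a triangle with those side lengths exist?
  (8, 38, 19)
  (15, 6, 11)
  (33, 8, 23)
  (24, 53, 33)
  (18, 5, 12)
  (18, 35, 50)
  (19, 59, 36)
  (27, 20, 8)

(8,19,38): 8+19 ≤ 38 → not valid
(6,11,15): 6+11 > 15 → valid
(8,23,33): 8+23 ≤ 33 → not valid
(24,33,53): 24+33 > 53 → valid
(5,12,18): 5+12 ≤ 18 → not valid
(18,35,50): 18+35 > 50 → valid
(19,36,59): 19+36 ≤ 59 → not valid
(8,20,27): 8+20 > 27 → valid
4 of the 8 triples form a triangle.

4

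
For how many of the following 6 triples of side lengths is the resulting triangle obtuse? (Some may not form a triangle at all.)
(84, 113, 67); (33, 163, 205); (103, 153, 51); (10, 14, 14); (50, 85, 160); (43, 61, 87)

3

(84,113,67): 67²+84² = 11545 < 12769 = 113² → obtuse
(33,163,205): 33+163 ≤ 205, not a triangle
(103,153,51): 51²+103² = 13210 < 23409 = 153² → obtuse
(10,14,14): 10²+14² = 296 > 196 = 14² → acute
(50,85,160): 50+85 ≤ 160, not a triangle
(43,61,87): 43²+61² = 5570 < 7569 = 87² → obtuse
3 of the 6 are obtuse.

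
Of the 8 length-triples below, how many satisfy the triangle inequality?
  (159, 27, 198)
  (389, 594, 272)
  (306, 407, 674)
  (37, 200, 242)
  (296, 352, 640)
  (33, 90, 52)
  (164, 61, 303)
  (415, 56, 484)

(27,159,198): 27+159 ≤ 198 → not valid
(272,389,594): 272+389 > 594 → valid
(306,407,674): 306+407 > 674 → valid
(37,200,242): 37+200 ≤ 242 → not valid
(296,352,640): 296+352 > 640 → valid
(33,52,90): 33+52 ≤ 90 → not valid
(61,164,303): 61+164 ≤ 303 → not valid
(56,415,484): 56+415 ≤ 484 → not valid
3 of the 8 triples form a triangle.

3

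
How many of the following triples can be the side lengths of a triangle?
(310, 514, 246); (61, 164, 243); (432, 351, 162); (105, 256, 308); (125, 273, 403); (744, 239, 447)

3

(246,310,514): 246+310 > 514 → valid
(61,164,243): 61+164 ≤ 243 → not valid
(162,351,432): 162+351 > 432 → valid
(105,256,308): 105+256 > 308 → valid
(125,273,403): 125+273 ≤ 403 → not valid
(239,447,744): 239+447 ≤ 744 → not valid
3 of the 6 triples form a triangle.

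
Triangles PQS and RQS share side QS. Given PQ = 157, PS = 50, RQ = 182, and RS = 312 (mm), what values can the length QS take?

130 < QS < 207

From triangle PQS: |157 − 50| < QS < 157 + 50, i.e. 107 < QS < 207.
From triangle RQS: 130 < QS < 494.
Both must hold, so QS lies in the intersection.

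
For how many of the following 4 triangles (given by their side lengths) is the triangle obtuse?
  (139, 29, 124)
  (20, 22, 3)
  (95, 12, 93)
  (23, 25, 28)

3

(139,29,124): 29²+124² = 16217 < 19321 = 139² → obtuse
(20,22,3): 3²+20² = 409 < 484 = 22² → obtuse
(95,12,93): 12²+93² = 8793 < 9025 = 95² → obtuse
(23,25,28): 23²+25² = 1154 > 784 = 28² → acute
3 of the 4 are obtuse.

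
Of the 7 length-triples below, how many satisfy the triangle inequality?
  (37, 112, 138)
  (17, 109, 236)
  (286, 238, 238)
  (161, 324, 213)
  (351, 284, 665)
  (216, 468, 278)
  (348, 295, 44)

(37,112,138): 37+112 > 138 → valid
(17,109,236): 17+109 ≤ 236 → not valid
(238,238,286): 238+238 > 286 → valid
(161,213,324): 161+213 > 324 → valid
(284,351,665): 284+351 ≤ 665 → not valid
(216,278,468): 216+278 > 468 → valid
(44,295,348): 44+295 ≤ 348 → not valid
4 of the 7 triples form a triangle.

4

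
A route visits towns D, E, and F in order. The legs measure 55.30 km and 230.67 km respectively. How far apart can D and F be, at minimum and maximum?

By the triangle inequality, |55.30 − 230.67| ≤ DF ≤ 55.30 + 230.67.

175.37 ≤ DF ≤ 285.97 km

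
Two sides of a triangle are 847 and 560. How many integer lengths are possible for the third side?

1119

The third side lies in the open interval (287, 1407).
Integers from 288 to 1406 inclusive: 1406 − 288 + 1 = 1119.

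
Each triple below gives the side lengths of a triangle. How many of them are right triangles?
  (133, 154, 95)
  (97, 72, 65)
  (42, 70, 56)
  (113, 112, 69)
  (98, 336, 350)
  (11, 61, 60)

4

(133,154,95): 95²+133² = 26714 > 23716 = 154² → acute
(97,72,65): 65²+72² = 9409 = 97² → right
(42,70,56): 42²+56² = 4900 = 70² → right
(113,112,69): 69²+112² = 17305 > 12769 = 113² → acute
(98,336,350): 98²+336² = 122500 = 350² → right
(11,61,60): 11²+60² = 3721 = 61² → right
4 of the 6 are right.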